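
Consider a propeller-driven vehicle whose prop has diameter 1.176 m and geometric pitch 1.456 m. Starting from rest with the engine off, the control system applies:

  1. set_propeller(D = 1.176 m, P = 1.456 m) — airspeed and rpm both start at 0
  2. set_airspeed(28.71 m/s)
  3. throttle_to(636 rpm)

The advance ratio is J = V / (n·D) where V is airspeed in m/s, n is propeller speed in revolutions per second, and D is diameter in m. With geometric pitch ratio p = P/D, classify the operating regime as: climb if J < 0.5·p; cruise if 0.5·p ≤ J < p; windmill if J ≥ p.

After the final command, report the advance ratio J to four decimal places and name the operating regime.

set_propeller: D = 1.176 m, P = 1.456 m (p = P/D = 1.238095); state ← (V=0, rpm=0)
set_airspeed(28.71): V ← 28.71 m/s
throttle_to(636): rpm ← 636
final state: V = 28.71 m/s, rpm = 636 → n = rpm/60 = 10.600000 rev/s
J = V / (n·D) = 28.71 / (10.600000 × 1.176) = 2.303138
regime bands: climb J<0.6190 | cruise [0.6190, 1.2381) | windmill J≥1.2381
J = 2.3031 → windmill

J = 2.3031, regime = windmill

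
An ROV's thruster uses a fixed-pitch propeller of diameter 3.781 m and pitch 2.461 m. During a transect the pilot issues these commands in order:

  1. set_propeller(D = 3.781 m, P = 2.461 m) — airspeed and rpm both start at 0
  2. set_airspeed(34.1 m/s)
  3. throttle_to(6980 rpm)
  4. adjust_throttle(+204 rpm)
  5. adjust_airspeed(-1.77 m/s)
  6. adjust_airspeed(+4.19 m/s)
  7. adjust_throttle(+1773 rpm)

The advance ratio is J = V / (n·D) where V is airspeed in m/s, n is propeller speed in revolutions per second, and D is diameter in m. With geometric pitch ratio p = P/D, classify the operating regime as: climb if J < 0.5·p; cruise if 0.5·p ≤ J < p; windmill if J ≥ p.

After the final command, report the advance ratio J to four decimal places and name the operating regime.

J = 0.0647, regime = climb

set_propeller: D = 3.781 m, P = 2.461 m (p = P/D = 0.650886); state ← (V=0, rpm=0)
set_airspeed(34.1): V ← 34.1 m/s
throttle_to(6980): rpm ← 6980
adjust_throttle(+204): rpm ← 6980 +204 = 7184
adjust_airspeed(-1.77): V ← 34.1 -1.77 = 32.33 m/s
adjust_airspeed(+4.19): V ← 32.33 +4.19 = 36.52 m/s
adjust_throttle(+1773): rpm ← 7184 +1773 = 8957
final state: V = 36.52 m/s, rpm = 8957 → n = rpm/60 = 149.283333 rev/s
J = V / (n·D) = 36.52 / (149.283333 × 3.781) = 0.064701
regime bands: climb J<0.3254 | cruise [0.3254, 0.6509) | windmill J≥0.6509
J = 0.0647 → climb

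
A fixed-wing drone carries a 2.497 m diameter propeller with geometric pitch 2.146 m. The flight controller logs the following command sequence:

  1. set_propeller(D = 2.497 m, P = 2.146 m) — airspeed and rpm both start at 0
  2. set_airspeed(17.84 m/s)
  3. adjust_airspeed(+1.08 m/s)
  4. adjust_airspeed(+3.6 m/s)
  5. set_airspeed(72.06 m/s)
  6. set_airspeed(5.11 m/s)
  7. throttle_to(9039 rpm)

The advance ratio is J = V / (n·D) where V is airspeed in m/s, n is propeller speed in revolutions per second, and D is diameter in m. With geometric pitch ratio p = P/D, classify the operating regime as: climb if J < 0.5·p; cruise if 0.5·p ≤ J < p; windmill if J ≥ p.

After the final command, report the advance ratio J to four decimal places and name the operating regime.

J = 0.0136, regime = climb

set_propeller: D = 2.497 m, P = 2.146 m (p = P/D = 0.859431); state ← (V=0, rpm=0)
set_airspeed(17.84): V ← 17.84 m/s
adjust_airspeed(+1.08): V ← 17.84 +1.08 = 18.92 m/s
adjust_airspeed(+3.6): V ← 18.92 +3.6 = 22.52 m/s
set_airspeed(72.06): V ← 72.06 m/s
set_airspeed(5.11): V ← 5.11 m/s
throttle_to(9039): rpm ← 9039
final state: V = 5.11 m/s, rpm = 9039 → n = rpm/60 = 150.650000 rev/s
J = V / (n·D) = 5.11 / (150.650000 × 2.497) = 0.013584
regime bands: climb J<0.4297 | cruise [0.4297, 0.8594) | windmill J≥0.8594
J = 0.0136 → climb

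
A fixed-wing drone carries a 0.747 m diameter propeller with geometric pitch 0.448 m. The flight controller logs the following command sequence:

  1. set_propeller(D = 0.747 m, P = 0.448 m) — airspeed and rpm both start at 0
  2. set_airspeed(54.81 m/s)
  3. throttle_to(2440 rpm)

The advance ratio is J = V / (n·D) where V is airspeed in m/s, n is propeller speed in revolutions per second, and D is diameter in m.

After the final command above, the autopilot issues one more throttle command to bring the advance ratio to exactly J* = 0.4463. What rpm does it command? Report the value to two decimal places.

rpm = 9864.24

set_propeller: D = 0.747 m, P = 0.448 m (p = P/D = 0.599732); state ← (V=0, rpm=0)
set_airspeed(54.81): V ← 54.81 m/s
throttle_to(2440): rpm ← 2440
final state: V = 54.81 m/s, rpm = 2440 → n = rpm/60 = 40.666667 rev/s
target J* = 0.4463; solve J* = V/(n·D) for n: n = V/(J*·D) = 54.81/(0.4463 × 0.747) = 164.403975 rev/s
rpm = 60·n = 9864.238491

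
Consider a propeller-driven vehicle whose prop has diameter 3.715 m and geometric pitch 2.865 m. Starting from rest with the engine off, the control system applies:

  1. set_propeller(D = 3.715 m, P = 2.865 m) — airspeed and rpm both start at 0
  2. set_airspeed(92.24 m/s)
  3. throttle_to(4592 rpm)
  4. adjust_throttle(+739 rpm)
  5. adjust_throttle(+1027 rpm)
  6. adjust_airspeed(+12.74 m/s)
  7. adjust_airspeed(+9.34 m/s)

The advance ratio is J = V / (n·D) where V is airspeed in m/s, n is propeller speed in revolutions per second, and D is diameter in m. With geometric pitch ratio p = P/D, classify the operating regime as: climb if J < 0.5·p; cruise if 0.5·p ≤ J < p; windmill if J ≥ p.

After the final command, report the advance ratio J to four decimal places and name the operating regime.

J = 0.2904, regime = climb

set_propeller: D = 3.715 m, P = 2.865 m (p = P/D = 0.771198); state ← (V=0, rpm=0)
set_airspeed(92.24): V ← 92.24 m/s
throttle_to(4592): rpm ← 4592
adjust_throttle(+739): rpm ← 4592 +739 = 5331
adjust_throttle(+1027): rpm ← 5331 +1027 = 6358
adjust_airspeed(+12.74): V ← 92.24 +12.74 = 104.98 m/s
adjust_airspeed(+9.34): V ← 104.98 +9.34 = 114.32 m/s
final state: V = 114.32 m/s, rpm = 6358 → n = rpm/60 = 105.966667 rev/s
J = V / (n·D) = 114.32 / (105.966667 × 3.715) = 0.290398
regime bands: climb J<0.3856 | cruise [0.3856, 0.7712) | windmill J≥0.7712
J = 0.2904 → climb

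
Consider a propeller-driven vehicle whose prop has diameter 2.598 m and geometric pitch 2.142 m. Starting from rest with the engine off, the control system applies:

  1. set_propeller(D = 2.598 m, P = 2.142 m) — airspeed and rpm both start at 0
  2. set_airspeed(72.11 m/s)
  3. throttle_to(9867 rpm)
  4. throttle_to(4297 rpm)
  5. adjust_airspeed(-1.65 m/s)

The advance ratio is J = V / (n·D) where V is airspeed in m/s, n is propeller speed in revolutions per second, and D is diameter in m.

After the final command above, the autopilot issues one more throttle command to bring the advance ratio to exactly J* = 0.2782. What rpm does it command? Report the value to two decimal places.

rpm = 5849.22

set_propeller: D = 2.598 m, P = 2.142 m (p = P/D = 0.824480); state ← (V=0, rpm=0)
set_airspeed(72.11): V ← 72.11 m/s
throttle_to(9867): rpm ← 9867
throttle_to(4297): rpm ← 4297
adjust_airspeed(-1.65): V ← 72.11 -1.65 = 70.46 m/s
final state: V = 70.46 m/s, rpm = 4297 → n = rpm/60 = 71.616667 rev/s
target J* = 0.2782; solve J* = V/(n·D) for n: n = V/(J*·D) = 70.46/(0.2782 × 2.598) = 97.486924 rev/s
rpm = 60·n = 5849.215428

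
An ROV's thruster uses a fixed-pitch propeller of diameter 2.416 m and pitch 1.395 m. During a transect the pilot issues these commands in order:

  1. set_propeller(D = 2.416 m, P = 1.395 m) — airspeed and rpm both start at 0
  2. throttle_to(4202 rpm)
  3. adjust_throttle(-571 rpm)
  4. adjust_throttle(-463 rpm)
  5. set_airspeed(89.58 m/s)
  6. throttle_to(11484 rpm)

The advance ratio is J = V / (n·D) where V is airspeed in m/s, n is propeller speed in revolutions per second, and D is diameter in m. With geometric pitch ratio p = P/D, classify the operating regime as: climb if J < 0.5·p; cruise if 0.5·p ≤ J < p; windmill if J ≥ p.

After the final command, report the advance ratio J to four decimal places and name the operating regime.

J = 0.1937, regime = climb

set_propeller: D = 2.416 m, P = 1.395 m (p = P/D = 0.577401); state ← (V=0, rpm=0)
throttle_to(4202): rpm ← 4202
adjust_throttle(-571): rpm ← 4202 -571 = 3631
adjust_throttle(-463): rpm ← 3631 -463 = 3168
set_airspeed(89.58): V ← 89.58 m/s
throttle_to(11484): rpm ← 11484
final state: V = 89.58 m/s, rpm = 11484 → n = rpm/60 = 191.400000 rev/s
J = V / (n·D) = 89.58 / (191.400000 × 2.416) = 0.193719
regime bands: climb J<0.2887 | cruise [0.2887, 0.5774) | windmill J≥0.5774
J = 0.1937 → climb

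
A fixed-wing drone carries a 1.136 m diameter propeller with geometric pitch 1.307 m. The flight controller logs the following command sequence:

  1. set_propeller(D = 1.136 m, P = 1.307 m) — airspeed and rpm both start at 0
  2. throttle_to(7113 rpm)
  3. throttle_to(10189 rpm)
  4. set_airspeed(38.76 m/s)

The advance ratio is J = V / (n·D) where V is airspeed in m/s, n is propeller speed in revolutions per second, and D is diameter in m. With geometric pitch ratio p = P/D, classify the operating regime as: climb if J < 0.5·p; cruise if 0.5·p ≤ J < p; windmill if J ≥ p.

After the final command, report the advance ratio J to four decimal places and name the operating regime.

J = 0.2009, regime = climb

set_propeller: D = 1.136 m, P = 1.307 m (p = P/D = 1.150528); state ← (V=0, rpm=0)
throttle_to(7113): rpm ← 7113
throttle_to(10189): rpm ← 10189
set_airspeed(38.76): V ← 38.76 m/s
final state: V = 38.76 m/s, rpm = 10189 → n = rpm/60 = 169.816667 rev/s
J = V / (n·D) = 38.76 / (169.816667 × 1.136) = 0.200921
regime bands: climb J<0.5753 | cruise [0.5753, 1.1505) | windmill J≥1.1505
J = 0.2009 → climb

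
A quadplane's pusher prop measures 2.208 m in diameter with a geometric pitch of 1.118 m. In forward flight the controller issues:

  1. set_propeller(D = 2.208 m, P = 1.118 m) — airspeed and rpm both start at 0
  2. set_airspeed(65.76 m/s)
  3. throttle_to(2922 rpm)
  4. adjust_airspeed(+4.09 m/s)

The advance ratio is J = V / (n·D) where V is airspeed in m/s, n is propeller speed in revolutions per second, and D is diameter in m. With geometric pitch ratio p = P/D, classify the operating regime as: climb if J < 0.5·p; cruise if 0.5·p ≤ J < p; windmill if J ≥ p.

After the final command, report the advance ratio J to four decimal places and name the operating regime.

set_propeller: D = 2.208 m, P = 1.118 m (p = P/D = 0.506341); state ← (V=0, rpm=0)
set_airspeed(65.76): V ← 65.76 m/s
throttle_to(2922): rpm ← 2922
adjust_airspeed(+4.09): V ← 65.76 +4.09 = 69.85 m/s
final state: V = 69.85 m/s, rpm = 2922 → n = rpm/60 = 48.700000 rev/s
J = V / (n·D) = 69.85 / (48.700000 × 2.208) = 0.649589
regime bands: climb J<0.2532 | cruise [0.2532, 0.5063) | windmill J≥0.5063
J = 0.6496 → windmill

J = 0.6496, regime = windmill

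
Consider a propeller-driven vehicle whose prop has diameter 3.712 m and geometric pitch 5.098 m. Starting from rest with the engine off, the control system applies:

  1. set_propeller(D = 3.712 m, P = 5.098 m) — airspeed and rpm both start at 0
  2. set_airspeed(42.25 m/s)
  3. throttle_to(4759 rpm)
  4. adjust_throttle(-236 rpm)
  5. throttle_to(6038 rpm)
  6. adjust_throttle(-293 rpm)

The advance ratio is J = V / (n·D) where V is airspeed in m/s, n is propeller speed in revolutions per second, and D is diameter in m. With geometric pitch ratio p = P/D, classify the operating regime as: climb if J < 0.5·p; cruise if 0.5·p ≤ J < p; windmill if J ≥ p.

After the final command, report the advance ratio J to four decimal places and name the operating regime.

J = 0.1189, regime = climb

set_propeller: D = 3.712 m, P = 5.098 m (p = P/D = 1.373384); state ← (V=0, rpm=0)
set_airspeed(42.25): V ← 42.25 m/s
throttle_to(4759): rpm ← 4759
adjust_throttle(-236): rpm ← 4759 -236 = 4523
throttle_to(6038): rpm ← 6038
adjust_throttle(-293): rpm ← 6038 -293 = 5745
final state: V = 42.25 m/s, rpm = 5745 → n = rpm/60 = 95.750000 rev/s
J = V / (n·D) = 42.25 / (95.750000 × 3.712) = 0.118872
regime bands: climb J<0.6867 | cruise [0.6867, 1.3734) | windmill J≥1.3734
J = 0.1189 → climb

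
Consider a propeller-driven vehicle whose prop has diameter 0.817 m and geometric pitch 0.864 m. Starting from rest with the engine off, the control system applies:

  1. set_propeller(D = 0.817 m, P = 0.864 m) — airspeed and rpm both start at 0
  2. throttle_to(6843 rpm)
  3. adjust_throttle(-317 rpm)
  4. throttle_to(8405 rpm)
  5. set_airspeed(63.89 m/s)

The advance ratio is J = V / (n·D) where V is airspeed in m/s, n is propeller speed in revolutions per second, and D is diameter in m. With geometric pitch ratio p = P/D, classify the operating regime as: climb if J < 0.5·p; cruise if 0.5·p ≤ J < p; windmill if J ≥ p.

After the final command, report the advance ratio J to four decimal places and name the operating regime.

set_propeller: D = 0.817 m, P = 0.864 m (p = P/D = 1.057528); state ← (V=0, rpm=0)
throttle_to(6843): rpm ← 6843
adjust_throttle(-317): rpm ← 6843 -317 = 6526
throttle_to(8405): rpm ← 8405
set_airspeed(63.89): V ← 63.89 m/s
final state: V = 63.89 m/s, rpm = 8405 → n = rpm/60 = 140.083333 rev/s
J = V / (n·D) = 63.89 / (140.083333 × 0.817) = 0.558244
regime bands: climb J<0.5288 | cruise [0.5288, 1.0575) | windmill J≥1.0575
J = 0.5582 → cruise

J = 0.5582, regime = cruise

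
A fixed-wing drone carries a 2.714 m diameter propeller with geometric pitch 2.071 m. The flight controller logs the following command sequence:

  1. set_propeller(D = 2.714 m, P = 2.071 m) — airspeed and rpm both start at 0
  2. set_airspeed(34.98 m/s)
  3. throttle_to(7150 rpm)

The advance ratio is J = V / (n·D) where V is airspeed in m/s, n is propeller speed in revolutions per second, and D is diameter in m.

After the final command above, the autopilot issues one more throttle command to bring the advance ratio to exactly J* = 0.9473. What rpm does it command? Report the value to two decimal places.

rpm = 816.34

set_propeller: D = 2.714 m, P = 2.071 m (p = P/D = 0.763080); state ← (V=0, rpm=0)
set_airspeed(34.98): V ← 34.98 m/s
throttle_to(7150): rpm ← 7150
final state: V = 34.98 m/s, rpm = 7150 → n = rpm/60 = 119.166667 rev/s
target J* = 0.9473; solve J* = V/(n·D) for n: n = V/(J*·D) = 34.98/(0.9473 × 2.714) = 13.605748 rev/s
rpm = 60·n = 816.344883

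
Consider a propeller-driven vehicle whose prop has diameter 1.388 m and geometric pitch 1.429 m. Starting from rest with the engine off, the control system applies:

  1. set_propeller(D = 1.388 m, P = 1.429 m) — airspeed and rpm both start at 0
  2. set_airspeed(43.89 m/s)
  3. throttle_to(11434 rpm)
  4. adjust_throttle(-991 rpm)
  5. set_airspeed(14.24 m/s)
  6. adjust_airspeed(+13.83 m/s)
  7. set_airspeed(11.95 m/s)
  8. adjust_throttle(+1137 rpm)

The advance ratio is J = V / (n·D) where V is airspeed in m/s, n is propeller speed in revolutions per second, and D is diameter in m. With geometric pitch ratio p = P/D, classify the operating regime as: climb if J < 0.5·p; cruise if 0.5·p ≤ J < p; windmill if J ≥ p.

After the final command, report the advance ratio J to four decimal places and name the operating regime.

J = 0.0446, regime = climb

set_propeller: D = 1.388 m, P = 1.429 m (p = P/D = 1.029539); state ← (V=0, rpm=0)
set_airspeed(43.89): V ← 43.89 m/s
throttle_to(11434): rpm ← 11434
adjust_throttle(-991): rpm ← 11434 -991 = 10443
set_airspeed(14.24): V ← 14.24 m/s
adjust_airspeed(+13.83): V ← 14.24 +13.83 = 28.07 m/s
set_airspeed(11.95): V ← 11.95 m/s
adjust_throttle(+1137): rpm ← 10443 +1137 = 11580
final state: V = 11.95 m/s, rpm = 11580 → n = rpm/60 = 193.000000 rev/s
J = V / (n·D) = 11.95 / (193.000000 × 1.388) = 0.044609
regime bands: climb J<0.5148 | cruise [0.5148, 1.0295) | windmill J≥1.0295
J = 0.0446 → climb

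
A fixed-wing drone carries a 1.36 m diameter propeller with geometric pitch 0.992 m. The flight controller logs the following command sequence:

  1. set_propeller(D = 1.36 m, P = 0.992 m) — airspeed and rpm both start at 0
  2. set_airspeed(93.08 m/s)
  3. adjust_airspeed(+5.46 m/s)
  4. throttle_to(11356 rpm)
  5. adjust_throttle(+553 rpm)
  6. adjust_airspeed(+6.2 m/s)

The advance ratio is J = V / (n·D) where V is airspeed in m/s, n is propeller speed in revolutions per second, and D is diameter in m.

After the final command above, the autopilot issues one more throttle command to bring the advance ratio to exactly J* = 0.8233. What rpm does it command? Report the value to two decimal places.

rpm = 5612.63

set_propeller: D = 1.36 m, P = 0.992 m (p = P/D = 0.729412); state ← (V=0, rpm=0)
set_airspeed(93.08): V ← 93.08 m/s
adjust_airspeed(+5.46): V ← 93.08 +5.46 = 98.54 m/s
throttle_to(11356): rpm ← 11356
adjust_throttle(+553): rpm ← 11356 +553 = 11909
adjust_airspeed(+6.2): V ← 98.54 +6.2 = 104.74 m/s
final state: V = 104.74 m/s, rpm = 11909 → n = rpm/60 = 198.483333 rev/s
target J* = 0.8233; solve J* = V/(n·D) for n: n = V/(J*·D) = 104.74/(0.8233 × 1.36) = 93.543916 rev/s
rpm = 60·n = 5612.634948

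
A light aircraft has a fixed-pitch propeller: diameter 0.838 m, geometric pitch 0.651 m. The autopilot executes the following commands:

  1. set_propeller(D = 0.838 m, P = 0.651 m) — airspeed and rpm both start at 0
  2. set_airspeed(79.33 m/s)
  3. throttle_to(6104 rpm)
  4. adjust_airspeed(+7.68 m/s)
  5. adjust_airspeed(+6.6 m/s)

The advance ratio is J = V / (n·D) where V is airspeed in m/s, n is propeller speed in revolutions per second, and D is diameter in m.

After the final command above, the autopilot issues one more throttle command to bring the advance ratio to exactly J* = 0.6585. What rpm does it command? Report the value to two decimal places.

rpm = 10178.26

set_propeller: D = 0.838 m, P = 0.651 m (p = P/D = 0.776850); state ← (V=0, rpm=0)
set_airspeed(79.33): V ← 79.33 m/s
throttle_to(6104): rpm ← 6104
adjust_airspeed(+7.68): V ← 79.33 +7.68 = 87.01 m/s
adjust_airspeed(+6.6): V ← 87.01 +6.6 = 93.61 m/s
final state: V = 93.61 m/s, rpm = 6104 → n = rpm/60 = 101.733333 rev/s
target J* = 0.6585; solve J* = V/(n·D) for n: n = V/(J*·D) = 93.61/(0.6585 × 0.838) = 169.637728 rev/s
rpm = 60·n = 10178.263682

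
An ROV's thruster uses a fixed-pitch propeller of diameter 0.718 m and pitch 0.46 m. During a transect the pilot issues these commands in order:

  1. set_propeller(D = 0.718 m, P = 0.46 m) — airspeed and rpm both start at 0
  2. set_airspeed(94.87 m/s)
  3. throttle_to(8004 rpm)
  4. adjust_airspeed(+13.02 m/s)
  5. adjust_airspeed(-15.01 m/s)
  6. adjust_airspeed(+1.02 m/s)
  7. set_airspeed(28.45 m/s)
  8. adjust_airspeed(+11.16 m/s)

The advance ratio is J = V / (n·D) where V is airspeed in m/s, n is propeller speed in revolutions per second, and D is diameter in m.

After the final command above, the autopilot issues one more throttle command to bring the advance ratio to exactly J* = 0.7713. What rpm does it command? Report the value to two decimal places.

set_propeller: D = 0.718 m, P = 0.46 m (p = P/D = 0.640669); state ← (V=0, rpm=0)
set_airspeed(94.87): V ← 94.87 m/s
throttle_to(8004): rpm ← 8004
adjust_airspeed(+13.02): V ← 94.87 +13.02 = 107.89 m/s
adjust_airspeed(-15.01): V ← 107.89 -15.01 = 92.88 m/s
adjust_airspeed(+1.02): V ← 92.88 +1.02 = 93.9 m/s
set_airspeed(28.45): V ← 28.45 m/s
adjust_airspeed(+11.16): V ← 28.45 +11.16 = 39.61 m/s
final state: V = 39.61 m/s, rpm = 8004 → n = rpm/60 = 133.400000 rev/s
target J* = 0.7713; solve J* = V/(n·D) for n: n = V/(J*·D) = 39.61/(0.7713 × 0.718) = 71.524868 rev/s
rpm = 60·n = 4291.492098

rpm = 4291.49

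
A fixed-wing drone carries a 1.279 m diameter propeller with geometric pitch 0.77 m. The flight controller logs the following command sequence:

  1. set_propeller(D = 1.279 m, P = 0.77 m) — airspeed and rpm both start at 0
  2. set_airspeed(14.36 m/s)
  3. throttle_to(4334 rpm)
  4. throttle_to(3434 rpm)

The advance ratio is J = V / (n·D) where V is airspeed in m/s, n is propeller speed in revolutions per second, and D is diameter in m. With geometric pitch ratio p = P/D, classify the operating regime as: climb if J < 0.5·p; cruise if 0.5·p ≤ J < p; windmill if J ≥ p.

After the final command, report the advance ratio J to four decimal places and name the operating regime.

set_propeller: D = 1.279 m, P = 0.77 m (p = P/D = 0.602033); state ← (V=0, rpm=0)
set_airspeed(14.36): V ← 14.36 m/s
throttle_to(4334): rpm ← 4334
throttle_to(3434): rpm ← 3434
final state: V = 14.36 m/s, rpm = 3434 → n = rpm/60 = 57.233333 rev/s
J = V / (n·D) = 14.36 / (57.233333 × 1.279) = 0.196171
regime bands: climb J<0.3010 | cruise [0.3010, 0.6020) | windmill J≥0.6020
J = 0.1962 → climb

J = 0.1962, regime = climb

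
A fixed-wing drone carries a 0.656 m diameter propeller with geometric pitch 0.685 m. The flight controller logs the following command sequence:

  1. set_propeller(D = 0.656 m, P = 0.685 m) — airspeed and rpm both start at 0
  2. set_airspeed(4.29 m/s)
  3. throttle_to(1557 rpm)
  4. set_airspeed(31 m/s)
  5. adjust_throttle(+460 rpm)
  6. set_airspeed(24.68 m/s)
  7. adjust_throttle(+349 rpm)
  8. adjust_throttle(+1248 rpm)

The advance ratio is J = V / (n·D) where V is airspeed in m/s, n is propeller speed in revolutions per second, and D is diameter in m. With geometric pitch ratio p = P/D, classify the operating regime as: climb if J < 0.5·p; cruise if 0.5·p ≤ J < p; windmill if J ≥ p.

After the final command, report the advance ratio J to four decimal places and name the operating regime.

set_propeller: D = 0.656 m, P = 0.685 m (p = P/D = 1.044207); state ← (V=0, rpm=0)
set_airspeed(4.29): V ← 4.29 m/s
throttle_to(1557): rpm ← 1557
set_airspeed(31): V ← 31 m/s
adjust_throttle(+460): rpm ← 1557 +460 = 2017
set_airspeed(24.68): V ← 24.68 m/s
adjust_throttle(+349): rpm ← 2017 +349 = 2366
adjust_throttle(+1248): rpm ← 2366 +1248 = 3614
final state: V = 24.68 m/s, rpm = 3614 → n = rpm/60 = 60.233333 rev/s
J = V / (n·D) = 24.68 / (60.233333 × 0.656) = 0.624604
regime bands: climb J<0.5221 | cruise [0.5221, 1.0442) | windmill J≥1.0442
J = 0.6246 → cruise

J = 0.6246, regime = cruise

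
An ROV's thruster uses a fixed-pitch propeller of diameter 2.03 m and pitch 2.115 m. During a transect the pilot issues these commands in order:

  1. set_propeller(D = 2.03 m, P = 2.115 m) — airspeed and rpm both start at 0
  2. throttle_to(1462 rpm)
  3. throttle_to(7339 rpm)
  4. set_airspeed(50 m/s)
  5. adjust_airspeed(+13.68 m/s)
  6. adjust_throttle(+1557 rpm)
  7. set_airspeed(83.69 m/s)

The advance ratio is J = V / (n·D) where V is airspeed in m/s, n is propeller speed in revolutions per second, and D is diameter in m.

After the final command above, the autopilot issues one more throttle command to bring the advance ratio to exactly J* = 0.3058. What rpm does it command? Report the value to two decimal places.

set_propeller: D = 2.03 m, P = 2.115 m (p = P/D = 1.041872); state ← (V=0, rpm=0)
throttle_to(1462): rpm ← 1462
throttle_to(7339): rpm ← 7339
set_airspeed(50): V ← 50 m/s
adjust_airspeed(+13.68): V ← 50 +13.68 = 63.68 m/s
adjust_throttle(+1557): rpm ← 7339 +1557 = 8896
set_airspeed(83.69): V ← 83.69 m/s
final state: V = 83.69 m/s, rpm = 8896 → n = rpm/60 = 148.266667 rev/s
target J* = 0.3058; solve J* = V/(n·D) for n: n = V/(J*·D) = 83.69/(0.3058 × 2.03) = 134.815569 rev/s
rpm = 60·n = 8088.934137

rpm = 8088.93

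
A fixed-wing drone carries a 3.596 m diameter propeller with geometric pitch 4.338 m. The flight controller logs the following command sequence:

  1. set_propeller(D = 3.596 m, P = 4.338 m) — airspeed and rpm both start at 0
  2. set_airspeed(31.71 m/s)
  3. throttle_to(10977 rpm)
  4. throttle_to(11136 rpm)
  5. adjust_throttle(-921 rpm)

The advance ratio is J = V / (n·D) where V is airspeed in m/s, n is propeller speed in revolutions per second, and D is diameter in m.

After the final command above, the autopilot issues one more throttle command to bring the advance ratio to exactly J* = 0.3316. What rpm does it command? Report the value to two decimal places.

set_propeller: D = 3.596 m, P = 4.338 m (p = P/D = 1.206340); state ← (V=0, rpm=0)
set_airspeed(31.71): V ← 31.71 m/s
throttle_to(10977): rpm ← 10977
throttle_to(11136): rpm ← 11136
adjust_throttle(-921): rpm ← 11136 -921 = 10215
final state: V = 31.71 m/s, rpm = 10215 → n = rpm/60 = 170.250000 rev/s
target J* = 0.3316; solve J* = V/(n·D) for n: n = V/(J*·D) = 31.71/(0.3316 × 3.596) = 26.592676 rev/s
rpm = 60·n = 1595.560541

rpm = 1595.56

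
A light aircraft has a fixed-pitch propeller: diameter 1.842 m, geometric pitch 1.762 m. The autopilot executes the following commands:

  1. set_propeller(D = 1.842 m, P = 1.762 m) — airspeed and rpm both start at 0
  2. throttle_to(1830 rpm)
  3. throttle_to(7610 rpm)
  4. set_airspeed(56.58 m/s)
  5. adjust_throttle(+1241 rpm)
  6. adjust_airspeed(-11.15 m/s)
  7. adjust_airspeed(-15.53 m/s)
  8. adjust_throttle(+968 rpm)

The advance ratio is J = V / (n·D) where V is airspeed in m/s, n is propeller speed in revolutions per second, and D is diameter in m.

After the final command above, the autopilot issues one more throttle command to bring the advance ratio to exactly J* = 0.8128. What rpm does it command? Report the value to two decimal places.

set_propeller: D = 1.842 m, P = 1.762 m (p = P/D = 0.956569); state ← (V=0, rpm=0)
throttle_to(1830): rpm ← 1830
throttle_to(7610): rpm ← 7610
set_airspeed(56.58): V ← 56.58 m/s
adjust_throttle(+1241): rpm ← 7610 +1241 = 8851
adjust_airspeed(-11.15): V ← 56.58 -11.15 = 45.43 m/s
adjust_airspeed(-15.53): V ← 45.43 -15.53 = 29.9 m/s
adjust_throttle(+968): rpm ← 8851 +968 = 9819
final state: V = 29.9 m/s, rpm = 9819 → n = rpm/60 = 163.650000 rev/s
target J* = 0.8128; solve J* = V/(n·D) for n: n = V/(J*·D) = 29.9/(0.8128 × 1.842) = 19.970911 rev/s
rpm = 60·n = 1198.254636

rpm = 1198.25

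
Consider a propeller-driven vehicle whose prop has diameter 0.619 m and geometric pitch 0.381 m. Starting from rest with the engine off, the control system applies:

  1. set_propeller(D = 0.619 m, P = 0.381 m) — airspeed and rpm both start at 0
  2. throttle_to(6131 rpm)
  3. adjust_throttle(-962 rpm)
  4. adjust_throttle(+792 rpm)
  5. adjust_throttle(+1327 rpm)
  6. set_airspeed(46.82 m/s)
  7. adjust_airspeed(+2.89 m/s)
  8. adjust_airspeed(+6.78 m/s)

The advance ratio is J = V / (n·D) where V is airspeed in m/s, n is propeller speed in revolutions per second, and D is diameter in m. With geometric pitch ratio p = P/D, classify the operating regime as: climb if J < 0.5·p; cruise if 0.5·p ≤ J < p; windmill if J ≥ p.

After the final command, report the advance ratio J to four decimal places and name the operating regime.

set_propeller: D = 0.619 m, P = 0.381 m (p = P/D = 0.615509); state ← (V=0, rpm=0)
throttle_to(6131): rpm ← 6131
adjust_throttle(-962): rpm ← 6131 -962 = 5169
adjust_throttle(+792): rpm ← 5169 +792 = 5961
adjust_throttle(+1327): rpm ← 5961 +1327 = 7288
set_airspeed(46.82): V ← 46.82 m/s
adjust_airspeed(+2.89): V ← 46.82 +2.89 = 49.71 m/s
adjust_airspeed(+6.78): V ← 49.71 +6.78 = 56.49 m/s
final state: V = 56.49 m/s, rpm = 7288 → n = rpm/60 = 121.466667 rev/s
J = V / (n·D) = 56.49 / (121.466667 × 0.619) = 0.751318
regime bands: climb J<0.3078 | cruise [0.3078, 0.6155) | windmill J≥0.6155
J = 0.7513 → windmill

J = 0.7513, regime = windmill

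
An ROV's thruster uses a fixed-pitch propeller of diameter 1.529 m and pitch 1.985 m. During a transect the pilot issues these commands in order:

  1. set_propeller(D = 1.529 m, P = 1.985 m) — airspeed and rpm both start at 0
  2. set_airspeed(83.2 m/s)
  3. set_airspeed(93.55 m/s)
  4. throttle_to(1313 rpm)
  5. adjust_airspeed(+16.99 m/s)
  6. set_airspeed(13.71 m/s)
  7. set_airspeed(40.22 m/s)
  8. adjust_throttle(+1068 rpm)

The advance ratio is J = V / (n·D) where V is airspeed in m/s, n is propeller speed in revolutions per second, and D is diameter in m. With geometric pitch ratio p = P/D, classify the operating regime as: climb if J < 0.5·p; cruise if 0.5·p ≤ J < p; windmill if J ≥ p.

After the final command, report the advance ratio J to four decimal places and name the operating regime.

set_propeller: D = 1.529 m, P = 1.985 m (p = P/D = 1.298234); state ← (V=0, rpm=0)
set_airspeed(83.2): V ← 83.2 m/s
set_airspeed(93.55): V ← 93.55 m/s
throttle_to(1313): rpm ← 1313
adjust_airspeed(+16.99): V ← 93.55 +16.99 = 110.54 m/s
set_airspeed(13.71): V ← 13.71 m/s
set_airspeed(40.22): V ← 40.22 m/s
adjust_throttle(+1068): rpm ← 1313 +1068 = 2381
final state: V = 40.22 m/s, rpm = 2381 → n = rpm/60 = 39.683333 rev/s
J = V / (n·D) = 40.22 / (39.683333 × 1.529) = 0.662867
regime bands: climb J<0.6491 | cruise [0.6491, 1.2982) | windmill J≥1.2982
J = 0.6629 → cruise

J = 0.6629, regime = cruise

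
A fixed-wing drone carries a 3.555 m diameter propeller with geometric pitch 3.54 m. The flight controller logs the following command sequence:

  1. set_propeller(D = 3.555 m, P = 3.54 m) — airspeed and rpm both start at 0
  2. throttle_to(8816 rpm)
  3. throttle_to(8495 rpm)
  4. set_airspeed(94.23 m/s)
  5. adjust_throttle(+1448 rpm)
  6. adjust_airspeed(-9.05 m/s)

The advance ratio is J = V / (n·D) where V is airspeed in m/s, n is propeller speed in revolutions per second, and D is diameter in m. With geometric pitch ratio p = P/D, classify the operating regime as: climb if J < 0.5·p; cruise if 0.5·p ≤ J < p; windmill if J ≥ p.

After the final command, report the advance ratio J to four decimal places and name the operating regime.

set_propeller: D = 3.555 m, P = 3.54 m (p = P/D = 0.995781); state ← (V=0, rpm=0)
throttle_to(8816): rpm ← 8816
throttle_to(8495): rpm ← 8495
set_airspeed(94.23): V ← 94.23 m/s
adjust_throttle(+1448): rpm ← 8495 +1448 = 9943
adjust_airspeed(-9.05): V ← 94.23 -9.05 = 85.18 m/s
final state: V = 85.18 m/s, rpm = 9943 → n = rpm/60 = 165.716667 rev/s
J = V / (n·D) = 85.18 / (165.716667 × 3.555) = 0.144588
regime bands: climb J<0.4979 | cruise [0.4979, 0.9958) | windmill J≥0.9958
J = 0.1446 → climb

J = 0.1446, regime = climb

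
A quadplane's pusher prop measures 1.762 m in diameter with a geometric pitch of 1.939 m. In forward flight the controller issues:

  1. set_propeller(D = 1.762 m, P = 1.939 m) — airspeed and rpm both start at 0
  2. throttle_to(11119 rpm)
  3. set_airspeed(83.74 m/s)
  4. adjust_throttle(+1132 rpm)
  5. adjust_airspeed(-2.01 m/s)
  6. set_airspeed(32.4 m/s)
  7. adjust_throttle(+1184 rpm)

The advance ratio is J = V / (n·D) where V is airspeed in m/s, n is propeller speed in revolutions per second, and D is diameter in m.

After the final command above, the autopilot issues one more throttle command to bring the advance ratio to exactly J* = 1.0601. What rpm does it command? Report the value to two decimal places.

set_propeller: D = 1.762 m, P = 1.939 m (p = P/D = 1.100454); state ← (V=0, rpm=0)
throttle_to(11119): rpm ← 11119
set_airspeed(83.74): V ← 83.74 m/s
adjust_throttle(+1132): rpm ← 11119 +1132 = 12251
adjust_airspeed(-2.01): V ← 83.74 -2.01 = 81.73 m/s
set_airspeed(32.4): V ← 32.4 m/s
adjust_throttle(+1184): rpm ← 12251 +1184 = 13435
final state: V = 32.4 m/s, rpm = 13435 → n = rpm/60 = 223.916667 rev/s
target J* = 1.0601; solve J* = V/(n·D) for n: n = V/(J*·D) = 32.4/(1.0601 × 1.762) = 17.345718 rev/s
rpm = 60·n = 1040.743056

rpm = 1040.74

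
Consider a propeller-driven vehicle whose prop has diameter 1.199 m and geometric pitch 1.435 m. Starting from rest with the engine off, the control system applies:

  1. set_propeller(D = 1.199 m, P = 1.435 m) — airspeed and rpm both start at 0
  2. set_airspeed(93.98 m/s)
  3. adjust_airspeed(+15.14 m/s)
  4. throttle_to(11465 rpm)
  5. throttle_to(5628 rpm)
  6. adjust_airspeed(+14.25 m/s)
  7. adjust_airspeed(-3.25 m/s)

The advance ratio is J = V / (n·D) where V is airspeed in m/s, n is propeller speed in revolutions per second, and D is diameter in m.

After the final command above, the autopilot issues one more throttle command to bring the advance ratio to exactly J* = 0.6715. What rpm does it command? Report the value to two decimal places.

rpm = 8951.61

set_propeller: D = 1.199 m, P = 1.435 m (p = P/D = 1.196831); state ← (V=0, rpm=0)
set_airspeed(93.98): V ← 93.98 m/s
adjust_airspeed(+15.14): V ← 93.98 +15.14 = 109.12 m/s
throttle_to(11465): rpm ← 11465
throttle_to(5628): rpm ← 5628
adjust_airspeed(+14.25): V ← 109.12 +14.25 = 123.37 m/s
adjust_airspeed(-3.25): V ← 123.37 -3.25 = 120.12 m/s
final state: V = 120.12 m/s, rpm = 5628 → n = rpm/60 = 93.800000 rev/s
target J* = 0.6715; solve J* = V/(n·D) for n: n = V/(J*·D) = 120.12/(0.6715 × 1.199) = 149.193576 rev/s
rpm = 60·n = 8951.614556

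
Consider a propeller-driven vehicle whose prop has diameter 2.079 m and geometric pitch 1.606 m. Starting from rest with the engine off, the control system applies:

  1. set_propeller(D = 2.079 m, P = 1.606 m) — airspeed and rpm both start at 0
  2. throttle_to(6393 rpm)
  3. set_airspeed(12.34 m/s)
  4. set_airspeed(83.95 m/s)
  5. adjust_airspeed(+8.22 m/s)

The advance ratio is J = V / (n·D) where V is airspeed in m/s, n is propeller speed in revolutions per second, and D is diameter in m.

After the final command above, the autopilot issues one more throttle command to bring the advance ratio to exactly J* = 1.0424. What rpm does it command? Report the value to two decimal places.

set_propeller: D = 2.079 m, P = 1.606 m (p = P/D = 0.772487); state ← (V=0, rpm=0)
throttle_to(6393): rpm ← 6393
set_airspeed(12.34): V ← 12.34 m/s
set_airspeed(83.95): V ← 83.95 m/s
adjust_airspeed(+8.22): V ← 83.95 +8.22 = 92.17 m/s
final state: V = 92.17 m/s, rpm = 6393 → n = rpm/60 = 106.550000 rev/s
target J* = 1.0424; solve J* = V/(n·D) for n: n = V/(J*·D) = 92.17/(1.0424 × 2.079) = 42.530520 rev/s
rpm = 60·n = 2551.831216

rpm = 2551.83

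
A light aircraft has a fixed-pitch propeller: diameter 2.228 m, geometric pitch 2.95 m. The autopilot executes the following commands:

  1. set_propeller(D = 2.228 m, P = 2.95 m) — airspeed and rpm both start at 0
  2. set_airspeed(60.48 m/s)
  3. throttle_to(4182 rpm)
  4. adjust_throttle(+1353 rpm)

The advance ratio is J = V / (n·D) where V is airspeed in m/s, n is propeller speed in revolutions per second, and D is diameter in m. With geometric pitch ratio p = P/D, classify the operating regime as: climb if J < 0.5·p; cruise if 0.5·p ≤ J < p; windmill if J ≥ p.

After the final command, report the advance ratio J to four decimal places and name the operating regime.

J = 0.2943, regime = climb

set_propeller: D = 2.228 m, P = 2.95 m (p = P/D = 1.324057); state ← (V=0, rpm=0)
set_airspeed(60.48): V ← 60.48 m/s
throttle_to(4182): rpm ← 4182
adjust_throttle(+1353): rpm ← 4182 +1353 = 5535
final state: V = 60.48 m/s, rpm = 5535 → n = rpm/60 = 92.250000 rev/s
J = V / (n·D) = 60.48 / (92.250000 × 2.228) = 0.294259
regime bands: climb J<0.6620 | cruise [0.6620, 1.3241) | windmill J≥1.3241
J = 0.2943 → climb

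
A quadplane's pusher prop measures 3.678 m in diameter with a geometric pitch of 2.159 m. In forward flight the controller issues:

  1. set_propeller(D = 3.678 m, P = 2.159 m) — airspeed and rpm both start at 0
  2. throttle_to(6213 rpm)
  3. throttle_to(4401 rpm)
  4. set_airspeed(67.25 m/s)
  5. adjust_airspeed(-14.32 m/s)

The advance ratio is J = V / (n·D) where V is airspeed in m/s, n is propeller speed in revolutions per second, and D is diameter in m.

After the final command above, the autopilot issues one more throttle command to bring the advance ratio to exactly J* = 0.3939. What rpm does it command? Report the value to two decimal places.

set_propeller: D = 3.678 m, P = 2.159 m (p = P/D = 0.587004); state ← (V=0, rpm=0)
throttle_to(6213): rpm ← 6213
throttle_to(4401): rpm ← 4401
set_airspeed(67.25): V ← 67.25 m/s
adjust_airspeed(-14.32): V ← 67.25 -14.32 = 52.93 m/s
final state: V = 52.93 m/s, rpm = 4401 → n = rpm/60 = 73.350000 rev/s
target J* = 0.3939; solve J* = V/(n·D) for n: n = V/(J*·D) = 52.93/(0.3939 × 3.678) = 36.534586 rev/s
rpm = 60·n = 2192.075149

rpm = 2192.08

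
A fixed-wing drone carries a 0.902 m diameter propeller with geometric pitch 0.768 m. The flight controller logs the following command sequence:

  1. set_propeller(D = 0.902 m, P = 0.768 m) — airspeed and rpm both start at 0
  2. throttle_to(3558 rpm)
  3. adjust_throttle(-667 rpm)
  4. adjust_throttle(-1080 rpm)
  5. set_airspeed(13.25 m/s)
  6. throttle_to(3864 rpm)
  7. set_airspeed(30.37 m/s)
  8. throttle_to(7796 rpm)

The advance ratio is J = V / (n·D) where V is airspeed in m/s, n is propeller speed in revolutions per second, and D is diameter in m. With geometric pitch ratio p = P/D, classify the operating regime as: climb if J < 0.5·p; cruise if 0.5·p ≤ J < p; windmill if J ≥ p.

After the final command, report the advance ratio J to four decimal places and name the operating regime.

J = 0.2591, regime = climb

set_propeller: D = 0.902 m, P = 0.768 m (p = P/D = 0.851441); state ← (V=0, rpm=0)
throttle_to(3558): rpm ← 3558
adjust_throttle(-667): rpm ← 3558 -667 = 2891
adjust_throttle(-1080): rpm ← 2891 -1080 = 1811
set_airspeed(13.25): V ← 13.25 m/s
throttle_to(3864): rpm ← 3864
set_airspeed(30.37): V ← 30.37 m/s
throttle_to(7796): rpm ← 7796
final state: V = 30.37 m/s, rpm = 7796 → n = rpm/60 = 129.933333 rev/s
J = V / (n·D) = 30.37 / (129.933333 × 0.902) = 0.259130
regime bands: climb J<0.4257 | cruise [0.4257, 0.8514) | windmill J≥0.8514
J = 0.2591 → climb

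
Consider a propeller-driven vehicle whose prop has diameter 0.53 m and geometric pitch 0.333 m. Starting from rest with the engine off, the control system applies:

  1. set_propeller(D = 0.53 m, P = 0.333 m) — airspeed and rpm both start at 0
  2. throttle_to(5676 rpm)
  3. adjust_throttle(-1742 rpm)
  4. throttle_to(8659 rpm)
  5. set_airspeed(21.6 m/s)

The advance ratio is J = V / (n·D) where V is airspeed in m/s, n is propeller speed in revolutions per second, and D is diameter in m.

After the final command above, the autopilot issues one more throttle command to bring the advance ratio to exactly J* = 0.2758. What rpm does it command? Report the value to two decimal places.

rpm = 8866.15

set_propeller: D = 0.53 m, P = 0.333 m (p = P/D = 0.628302); state ← (V=0, rpm=0)
throttle_to(5676): rpm ← 5676
adjust_throttle(-1742): rpm ← 5676 -1742 = 3934
throttle_to(8659): rpm ← 8659
set_airspeed(21.6): V ← 21.6 m/s
final state: V = 21.6 m/s, rpm = 8659 → n = rpm/60 = 144.316667 rev/s
target J* = 0.2758; solve J* = V/(n·D) for n: n = V/(J*·D) = 21.6/(0.2758 × 0.53) = 147.769097 rev/s
rpm = 60·n = 8866.145826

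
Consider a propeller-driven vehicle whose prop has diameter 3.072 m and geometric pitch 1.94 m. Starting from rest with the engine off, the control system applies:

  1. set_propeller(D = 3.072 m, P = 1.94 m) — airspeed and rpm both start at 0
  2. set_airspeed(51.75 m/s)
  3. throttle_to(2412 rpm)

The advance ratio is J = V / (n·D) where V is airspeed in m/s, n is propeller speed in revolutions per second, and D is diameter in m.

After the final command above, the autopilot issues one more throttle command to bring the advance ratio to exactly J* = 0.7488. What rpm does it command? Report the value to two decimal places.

rpm = 1349.82

set_propeller: D = 3.072 m, P = 1.94 m (p = P/D = 0.631510); state ← (V=0, rpm=0)
set_airspeed(51.75): V ← 51.75 m/s
throttle_to(2412): rpm ← 2412
final state: V = 51.75 m/s, rpm = 2412 → n = rpm/60 = 40.200000 rev/s
target J* = 0.7488; solve J* = V/(n·D) for n: n = V/(J*·D) = 51.75/(0.7488 × 3.072) = 22.496933 rev/s
rpm = 60·n = 1349.815956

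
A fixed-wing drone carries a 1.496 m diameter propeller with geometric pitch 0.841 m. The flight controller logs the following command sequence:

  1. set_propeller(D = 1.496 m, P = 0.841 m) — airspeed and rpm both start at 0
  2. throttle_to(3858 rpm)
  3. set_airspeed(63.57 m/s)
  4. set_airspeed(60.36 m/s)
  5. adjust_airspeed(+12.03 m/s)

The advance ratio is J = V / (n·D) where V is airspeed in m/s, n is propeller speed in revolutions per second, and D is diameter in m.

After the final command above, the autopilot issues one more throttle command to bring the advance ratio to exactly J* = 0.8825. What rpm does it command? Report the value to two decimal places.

rpm = 3289.91

set_propeller: D = 1.496 m, P = 0.841 m (p = P/D = 0.562166); state ← (V=0, rpm=0)
throttle_to(3858): rpm ← 3858
set_airspeed(63.57): V ← 63.57 m/s
set_airspeed(60.36): V ← 60.36 m/s
adjust_airspeed(+12.03): V ← 60.36 +12.03 = 72.39 m/s
final state: V = 72.39 m/s, rpm = 3858 → n = rpm/60 = 64.300000 rev/s
target J* = 0.8825; solve J* = V/(n·D) for n: n = V/(J*·D) = 72.39/(0.8825 × 1.496) = 54.831770 rev/s
rpm = 60·n = 3289.906228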